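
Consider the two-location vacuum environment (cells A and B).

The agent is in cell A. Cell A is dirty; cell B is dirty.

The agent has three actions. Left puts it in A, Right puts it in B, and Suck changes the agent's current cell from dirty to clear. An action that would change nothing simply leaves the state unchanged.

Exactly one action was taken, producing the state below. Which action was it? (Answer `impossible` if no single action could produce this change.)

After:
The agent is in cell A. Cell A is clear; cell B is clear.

impossible

try  Left: <A|dirty|dirty>
try Right: <B|dirty|dirty>
try  Suck: <A|clear|dirty>
no single action produces the after-state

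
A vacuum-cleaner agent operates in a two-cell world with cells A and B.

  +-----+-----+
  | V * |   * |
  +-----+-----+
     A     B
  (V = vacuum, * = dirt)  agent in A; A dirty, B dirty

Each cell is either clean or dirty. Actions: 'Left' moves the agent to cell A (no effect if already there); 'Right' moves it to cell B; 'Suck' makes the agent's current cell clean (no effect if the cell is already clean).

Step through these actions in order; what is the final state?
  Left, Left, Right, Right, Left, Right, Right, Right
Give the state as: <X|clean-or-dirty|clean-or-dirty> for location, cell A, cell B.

1. Left → <A|dirty|dirty>
2. Left → <A|dirty|dirty>
3. Right → <B|dirty|dirty>
4. Right → <B|dirty|dirty>
5. Left → <A|dirty|dirty>
6. Right → <B|dirty|dirty>
7. Right → <B|dirty|dirty>
8. Right → <B|dirty|dirty>

<B|dirty|dirty>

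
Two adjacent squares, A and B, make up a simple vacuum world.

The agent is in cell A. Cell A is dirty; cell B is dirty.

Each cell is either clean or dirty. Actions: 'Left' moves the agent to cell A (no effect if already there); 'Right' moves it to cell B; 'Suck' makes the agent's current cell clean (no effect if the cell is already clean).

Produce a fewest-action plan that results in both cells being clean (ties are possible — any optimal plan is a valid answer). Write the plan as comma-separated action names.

Suck, Right, Suck

1) do Suck; now in A — A clean, B dirty
2) do Right; now in B — A clean, B dirty
3) do Suck; now in B — A clean, B clean
min 3: Suck A + move + Suck B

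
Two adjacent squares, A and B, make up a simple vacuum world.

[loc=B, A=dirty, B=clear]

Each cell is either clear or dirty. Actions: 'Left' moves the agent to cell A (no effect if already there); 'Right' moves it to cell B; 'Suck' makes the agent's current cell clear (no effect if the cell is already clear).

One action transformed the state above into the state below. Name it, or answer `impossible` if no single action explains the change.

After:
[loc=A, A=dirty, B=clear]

try  Left: <A|dirty|clear>  ← match
try Right: <B|dirty|clear>
try  Suck: <B|dirty|clear>

Left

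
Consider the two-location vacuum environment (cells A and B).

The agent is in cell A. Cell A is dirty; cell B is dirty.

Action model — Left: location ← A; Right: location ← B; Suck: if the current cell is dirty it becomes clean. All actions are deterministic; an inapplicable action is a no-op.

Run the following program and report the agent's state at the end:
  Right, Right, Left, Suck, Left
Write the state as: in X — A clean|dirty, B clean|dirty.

t=1 Right ⇒ in B — A dirty, B dirty
t=2 Right ⇒ in B — A dirty, B dirty
t=3 Left ⇒ in A — A dirty, B dirty
t=4 Suck ⇒ in A — A clean, B dirty
t=5 Left ⇒ in A — A clean, B dirty

in A — A clean, B dirty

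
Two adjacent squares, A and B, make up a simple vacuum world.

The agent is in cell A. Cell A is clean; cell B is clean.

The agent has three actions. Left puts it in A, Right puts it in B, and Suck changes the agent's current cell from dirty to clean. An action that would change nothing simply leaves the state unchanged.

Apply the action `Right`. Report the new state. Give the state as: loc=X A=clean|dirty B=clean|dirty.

loc=B A=clean B=clean

start: loc=A A=clean B=clean
1. Right → loc=B A=clean B=clean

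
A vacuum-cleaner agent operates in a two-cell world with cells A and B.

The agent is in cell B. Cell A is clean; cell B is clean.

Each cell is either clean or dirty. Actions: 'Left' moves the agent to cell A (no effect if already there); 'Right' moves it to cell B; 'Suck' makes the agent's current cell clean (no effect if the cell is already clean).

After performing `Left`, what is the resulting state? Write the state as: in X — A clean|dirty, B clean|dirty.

start: in B — A clean, B clean
t=1 Left ⇒ in A — A clean, B clean

in A — A clean, B clean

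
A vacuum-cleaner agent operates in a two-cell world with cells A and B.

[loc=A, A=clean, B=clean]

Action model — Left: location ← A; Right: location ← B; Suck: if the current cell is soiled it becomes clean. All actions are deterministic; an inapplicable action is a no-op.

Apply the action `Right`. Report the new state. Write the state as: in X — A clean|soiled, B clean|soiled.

in B — A clean, B clean

start: in A — A clean, B clean
step 1/1 (Right): in B — A clean, B clean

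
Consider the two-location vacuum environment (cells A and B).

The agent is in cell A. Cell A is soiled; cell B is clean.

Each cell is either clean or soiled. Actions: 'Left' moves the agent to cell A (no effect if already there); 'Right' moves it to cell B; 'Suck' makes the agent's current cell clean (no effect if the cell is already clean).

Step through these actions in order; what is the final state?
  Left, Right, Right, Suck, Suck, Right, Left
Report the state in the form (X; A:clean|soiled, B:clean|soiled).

step 1/7 (Left): (A; A:soiled, B:clean)
step 2/7 (Right): (B; A:soiled, B:clean)
step 3/7 (Right): (B; A:soiled, B:clean)
step 4/7 (Suck): (B; A:soiled, B:clean)
step 5/7 (Suck): (B; A:soiled, B:clean)
step 6/7 (Right): (B; A:soiled, B:clean)
step 7/7 (Left): (A; A:soiled, B:clean)

(A; A:soiled, B:clean)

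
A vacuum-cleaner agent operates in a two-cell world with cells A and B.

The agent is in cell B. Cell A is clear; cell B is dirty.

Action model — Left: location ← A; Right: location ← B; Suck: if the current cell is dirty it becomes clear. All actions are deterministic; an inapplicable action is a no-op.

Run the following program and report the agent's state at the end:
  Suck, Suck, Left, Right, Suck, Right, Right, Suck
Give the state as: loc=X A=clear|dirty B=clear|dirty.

Suck (#1): loc=B A=clear B=clear
Suck (#2): loc=B A=clear B=clear
Left (#3): loc=A A=clear B=clear
Right (#4): loc=B A=clear B=clear
Suck (#5): loc=B A=clear B=clear
Right (#6): loc=B A=clear B=clear
Right (#7): loc=B A=clear B=clear
Suck (#8): loc=B A=clear B=clear

loc=B A=clear B=clear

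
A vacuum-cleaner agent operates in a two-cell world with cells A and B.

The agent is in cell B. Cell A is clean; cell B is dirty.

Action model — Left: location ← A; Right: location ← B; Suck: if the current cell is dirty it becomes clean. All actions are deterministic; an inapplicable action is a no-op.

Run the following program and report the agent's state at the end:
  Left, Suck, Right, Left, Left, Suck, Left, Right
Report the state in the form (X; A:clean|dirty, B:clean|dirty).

(B; A:clean, B:dirty)

[1] after Left: (A; A:clean, B:dirty)
[2] after Suck: (A; A:clean, B:dirty)
[3] after Right: (B; A:clean, B:dirty)
[4] after Left: (A; A:clean, B:dirty)
[5] after Left: (A; A:clean, B:dirty)
[6] after Suck: (A; A:clean, B:dirty)
[7] after Left: (A; A:clean, B:dirty)
[8] after Right: (B; A:clean, B:dirty)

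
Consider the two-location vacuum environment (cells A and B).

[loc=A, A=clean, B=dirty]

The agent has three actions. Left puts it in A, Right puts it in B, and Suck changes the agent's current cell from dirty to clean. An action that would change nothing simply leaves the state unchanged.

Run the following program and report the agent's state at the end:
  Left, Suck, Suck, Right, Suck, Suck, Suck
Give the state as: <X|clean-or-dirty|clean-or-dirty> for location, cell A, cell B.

<B|clean|clean>

t=1 Left ⇒ <A|clean|dirty>
t=2 Suck ⇒ <A|clean|dirty>
t=3 Suck ⇒ <A|clean|dirty>
t=4 Right ⇒ <B|clean|dirty>
t=5 Suck ⇒ <B|clean|clean>
t=6 Suck ⇒ <B|clean|clean>
t=7 Suck ⇒ <B|clean|clean>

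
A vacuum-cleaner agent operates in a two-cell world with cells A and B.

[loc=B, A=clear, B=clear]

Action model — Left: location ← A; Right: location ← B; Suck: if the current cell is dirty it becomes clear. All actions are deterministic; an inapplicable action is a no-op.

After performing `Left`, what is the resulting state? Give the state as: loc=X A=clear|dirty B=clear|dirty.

start: loc=B A=clear B=clear
1. Left → loc=A A=clear B=clear

loc=A A=clear B=clear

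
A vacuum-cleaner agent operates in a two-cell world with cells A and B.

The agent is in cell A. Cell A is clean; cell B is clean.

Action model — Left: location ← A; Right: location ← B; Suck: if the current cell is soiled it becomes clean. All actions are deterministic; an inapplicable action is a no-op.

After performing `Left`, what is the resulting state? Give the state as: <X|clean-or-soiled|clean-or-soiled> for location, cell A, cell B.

start: <A|clean|clean>
t=1 Left ⇒ <A|clean|clean>

<A|clean|clean>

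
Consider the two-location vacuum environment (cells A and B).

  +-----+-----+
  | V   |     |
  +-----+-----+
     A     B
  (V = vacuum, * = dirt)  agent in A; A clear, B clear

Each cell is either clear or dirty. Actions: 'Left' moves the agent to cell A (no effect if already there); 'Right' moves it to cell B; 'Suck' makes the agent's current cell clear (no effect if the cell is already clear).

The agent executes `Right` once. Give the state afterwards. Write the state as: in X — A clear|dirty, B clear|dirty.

in B — A clear, B clear

start: in A — A clear, B clear
Right (#1): in B — A clear, B clear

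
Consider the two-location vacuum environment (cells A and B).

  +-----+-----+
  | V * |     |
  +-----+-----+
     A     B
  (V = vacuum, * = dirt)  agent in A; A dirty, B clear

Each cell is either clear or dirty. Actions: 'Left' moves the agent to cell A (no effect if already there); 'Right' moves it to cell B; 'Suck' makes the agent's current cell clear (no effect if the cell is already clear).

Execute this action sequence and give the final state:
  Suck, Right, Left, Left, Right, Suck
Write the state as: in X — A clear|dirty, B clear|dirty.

1) do Suck; now in A — A clear, B clear
2) do Right; now in B — A clear, B clear
3) do Left; now in A — A clear, B clear
4) do Left; now in A — A clear, B clear
5) do Right; now in B — A clear, B clear
6) do Suck; now in B — A clear, B clear

in B — A clear, B clear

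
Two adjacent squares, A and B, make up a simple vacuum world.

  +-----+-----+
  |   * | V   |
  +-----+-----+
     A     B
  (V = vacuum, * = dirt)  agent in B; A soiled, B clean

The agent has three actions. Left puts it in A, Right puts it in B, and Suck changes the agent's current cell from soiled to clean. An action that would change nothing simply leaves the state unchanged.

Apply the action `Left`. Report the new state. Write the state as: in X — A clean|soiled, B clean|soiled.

start: in B — A soiled, B clean
step 1/1 (Left): in A — A soiled, B clean

in A — A soiled, B clean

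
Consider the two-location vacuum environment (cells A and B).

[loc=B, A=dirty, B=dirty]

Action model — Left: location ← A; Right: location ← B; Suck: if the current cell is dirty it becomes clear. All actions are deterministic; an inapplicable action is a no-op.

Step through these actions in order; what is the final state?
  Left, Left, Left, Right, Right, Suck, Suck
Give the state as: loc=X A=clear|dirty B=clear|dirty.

t=1 Left ⇒ loc=A A=dirty B=dirty
t=2 Left ⇒ loc=A A=dirty B=dirty
t=3 Left ⇒ loc=A A=dirty B=dirty
t=4 Right ⇒ loc=B A=dirty B=dirty
t=5 Right ⇒ loc=B A=dirty B=dirty
t=6 Suck ⇒ loc=B A=dirty B=clear
t=7 Suck ⇒ loc=B A=dirty B=clear

loc=B A=dirty B=clear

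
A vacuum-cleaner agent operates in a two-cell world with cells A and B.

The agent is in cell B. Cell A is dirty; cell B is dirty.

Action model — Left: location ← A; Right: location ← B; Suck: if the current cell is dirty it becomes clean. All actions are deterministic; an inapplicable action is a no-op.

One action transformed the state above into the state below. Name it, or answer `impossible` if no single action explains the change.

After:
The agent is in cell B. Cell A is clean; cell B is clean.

impossible

try  Left: (A; A:dirty, B:dirty)
try Right: (B; A:dirty, B:dirty)
try  Suck: (B; A:dirty, B:clean)
no single action produces the after-state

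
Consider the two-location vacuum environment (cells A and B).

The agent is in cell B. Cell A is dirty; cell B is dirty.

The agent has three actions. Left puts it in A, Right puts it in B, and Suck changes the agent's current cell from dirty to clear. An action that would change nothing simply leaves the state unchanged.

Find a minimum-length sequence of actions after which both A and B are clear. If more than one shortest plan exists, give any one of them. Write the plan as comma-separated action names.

Suck, Left, Suck

1. Suck → <B|dirty|clear>
2. Left → <A|dirty|clear>
3. Suck → <A|clear|clear>
min 3: Suck B + move + Suck A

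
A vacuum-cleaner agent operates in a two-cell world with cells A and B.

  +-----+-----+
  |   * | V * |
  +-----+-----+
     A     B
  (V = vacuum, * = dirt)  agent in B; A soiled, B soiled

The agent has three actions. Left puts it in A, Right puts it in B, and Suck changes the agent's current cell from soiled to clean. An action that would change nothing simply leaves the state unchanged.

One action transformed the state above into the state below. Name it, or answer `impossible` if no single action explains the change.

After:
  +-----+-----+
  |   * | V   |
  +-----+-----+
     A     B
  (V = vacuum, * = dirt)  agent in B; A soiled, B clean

Suck

try  Left: in A — A soiled, B soiled
try Right: in B — A soiled, B soiled
try  Suck: in B — A soiled, B clean  ← match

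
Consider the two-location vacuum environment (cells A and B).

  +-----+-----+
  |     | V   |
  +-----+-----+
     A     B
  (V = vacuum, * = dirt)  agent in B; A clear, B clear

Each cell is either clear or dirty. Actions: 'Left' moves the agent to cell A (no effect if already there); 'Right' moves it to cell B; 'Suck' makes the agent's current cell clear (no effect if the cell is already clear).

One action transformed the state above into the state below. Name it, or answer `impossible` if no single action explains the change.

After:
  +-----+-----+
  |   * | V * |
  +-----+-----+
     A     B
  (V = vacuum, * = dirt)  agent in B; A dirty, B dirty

try  Left: loc=A A=clear B=clear
try Right: loc=B A=clear B=clear
try  Suck: loc=B A=clear B=clear
no single action produces the after-state

impossible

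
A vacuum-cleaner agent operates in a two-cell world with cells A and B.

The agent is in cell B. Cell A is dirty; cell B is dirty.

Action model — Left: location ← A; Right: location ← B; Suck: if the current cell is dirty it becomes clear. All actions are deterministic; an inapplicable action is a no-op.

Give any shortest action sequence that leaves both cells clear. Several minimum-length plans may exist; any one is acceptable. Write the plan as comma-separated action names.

step 1/3 (Suck): (B; A:dirty, B:clear)
step 2/3 (Left): (A; A:dirty, B:clear)
step 3/3 (Suck): (A; A:clear, B:clear)
min 3: Suck B + move + Suck A

Suck, Left, Suck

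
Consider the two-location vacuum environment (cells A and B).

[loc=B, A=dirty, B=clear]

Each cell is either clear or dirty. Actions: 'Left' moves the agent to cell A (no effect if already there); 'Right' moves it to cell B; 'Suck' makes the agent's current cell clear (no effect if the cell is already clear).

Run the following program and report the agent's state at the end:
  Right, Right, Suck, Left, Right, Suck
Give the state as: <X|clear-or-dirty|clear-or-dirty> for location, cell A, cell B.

<B|dirty|clear>

t=1 Right ⇒ <B|dirty|clear>
t=2 Right ⇒ <B|dirty|clear>
t=3 Suck ⇒ <B|dirty|clear>
t=4 Left ⇒ <A|dirty|clear>
t=5 Right ⇒ <B|dirty|clear>
t=6 Suck ⇒ <B|dirty|clear>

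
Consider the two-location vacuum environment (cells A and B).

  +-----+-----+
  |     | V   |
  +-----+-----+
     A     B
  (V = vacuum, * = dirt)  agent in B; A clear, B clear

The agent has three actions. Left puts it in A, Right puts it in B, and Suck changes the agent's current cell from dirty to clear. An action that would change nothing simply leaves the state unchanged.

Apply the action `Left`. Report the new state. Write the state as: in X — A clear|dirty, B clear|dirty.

in A — A clear, B clear

start: in B — A clear, B clear
1. Left → in A — A clear, B clear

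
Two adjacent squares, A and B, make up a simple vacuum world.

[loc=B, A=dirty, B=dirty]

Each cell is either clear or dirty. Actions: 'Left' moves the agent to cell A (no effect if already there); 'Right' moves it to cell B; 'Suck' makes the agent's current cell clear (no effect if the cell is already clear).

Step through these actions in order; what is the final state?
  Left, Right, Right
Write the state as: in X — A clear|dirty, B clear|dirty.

in B — A dirty, B dirty

[1] after Left: in A — A dirty, B dirty
[2] after Right: in B — A dirty, B dirty
[3] after Right: in B — A dirty, B dirty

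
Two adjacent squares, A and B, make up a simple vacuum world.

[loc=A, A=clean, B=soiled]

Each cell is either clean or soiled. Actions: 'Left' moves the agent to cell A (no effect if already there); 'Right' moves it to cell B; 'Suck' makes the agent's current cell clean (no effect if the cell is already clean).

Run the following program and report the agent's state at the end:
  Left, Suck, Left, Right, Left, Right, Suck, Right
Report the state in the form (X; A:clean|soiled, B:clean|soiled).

(B; A:clean, B:clean)

Left (#1): (A; A:clean, B:soiled)
Suck (#2): (A; A:clean, B:soiled)
Left (#3): (A; A:clean, B:soiled)
Right (#4): (B; A:clean, B:soiled)
Left (#5): (A; A:clean, B:soiled)
Right (#6): (B; A:clean, B:soiled)
Suck (#7): (B; A:clean, B:clean)
Right (#8): (B; A:clean, B:clean)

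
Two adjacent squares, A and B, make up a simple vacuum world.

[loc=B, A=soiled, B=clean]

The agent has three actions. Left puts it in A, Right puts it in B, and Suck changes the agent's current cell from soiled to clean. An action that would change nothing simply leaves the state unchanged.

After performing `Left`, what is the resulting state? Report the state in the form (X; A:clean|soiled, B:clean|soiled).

(A; A:soiled, B:clean)

start: (B; A:soiled, B:clean)
[1] after Left: (A; A:soiled, B:clean)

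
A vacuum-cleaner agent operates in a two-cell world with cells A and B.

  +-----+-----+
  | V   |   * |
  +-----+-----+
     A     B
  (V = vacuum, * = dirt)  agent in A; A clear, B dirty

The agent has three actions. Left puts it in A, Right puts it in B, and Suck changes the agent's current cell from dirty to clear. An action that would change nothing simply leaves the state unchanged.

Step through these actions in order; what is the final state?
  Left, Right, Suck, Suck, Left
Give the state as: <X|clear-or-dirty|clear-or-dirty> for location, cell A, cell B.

Left (#1): <A|clear|dirty>
Right (#2): <B|clear|dirty>
Suck (#3): <B|clear|clear>
Suck (#4): <B|clear|clear>
Left (#5): <A|clear|clear>

<A|clear|clear>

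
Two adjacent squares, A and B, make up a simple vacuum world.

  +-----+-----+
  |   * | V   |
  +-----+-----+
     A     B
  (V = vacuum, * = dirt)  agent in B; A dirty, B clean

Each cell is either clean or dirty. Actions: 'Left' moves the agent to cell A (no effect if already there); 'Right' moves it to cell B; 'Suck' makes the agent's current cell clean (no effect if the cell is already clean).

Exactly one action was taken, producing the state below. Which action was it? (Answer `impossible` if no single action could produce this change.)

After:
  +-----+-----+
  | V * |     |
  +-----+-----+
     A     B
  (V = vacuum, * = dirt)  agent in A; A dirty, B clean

Left

try  Left: loc=A A=dirty B=clean  ← match
try Right: loc=B A=dirty B=clean
try  Suck: loc=B A=dirty B=clean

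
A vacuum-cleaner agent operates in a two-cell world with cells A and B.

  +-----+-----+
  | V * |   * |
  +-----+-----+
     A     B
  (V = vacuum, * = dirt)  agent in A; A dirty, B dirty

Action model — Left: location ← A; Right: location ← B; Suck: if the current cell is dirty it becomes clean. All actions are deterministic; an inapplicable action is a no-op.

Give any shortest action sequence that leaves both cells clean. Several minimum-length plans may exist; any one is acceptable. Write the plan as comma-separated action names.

Suck, Right, Suck

Suck (#1): loc=A A=clean B=dirty
Right (#2): loc=B A=clean B=dirty
Suck (#3): loc=B A=clean B=clean
min 3: Suck A + move + Suck B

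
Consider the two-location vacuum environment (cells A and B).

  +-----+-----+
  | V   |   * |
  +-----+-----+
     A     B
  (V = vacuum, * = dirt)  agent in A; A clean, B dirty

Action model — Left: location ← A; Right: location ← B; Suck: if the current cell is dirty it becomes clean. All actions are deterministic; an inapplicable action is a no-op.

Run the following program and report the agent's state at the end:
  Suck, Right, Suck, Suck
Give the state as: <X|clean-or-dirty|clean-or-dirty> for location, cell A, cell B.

1) do Suck; now <A|clean|dirty>
2) do Right; now <B|clean|dirty>
3) do Suck; now <B|clean|clean>
4) do Suck; now <B|clean|clean>

<B|clean|clean>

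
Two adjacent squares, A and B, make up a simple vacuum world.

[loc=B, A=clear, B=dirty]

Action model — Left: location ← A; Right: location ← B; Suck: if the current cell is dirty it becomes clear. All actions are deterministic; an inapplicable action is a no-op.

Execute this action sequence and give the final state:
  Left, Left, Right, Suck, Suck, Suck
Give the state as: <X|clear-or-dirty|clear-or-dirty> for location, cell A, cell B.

<B|clear|clear>

t=1 Left ⇒ <A|clear|dirty>
t=2 Left ⇒ <A|clear|dirty>
t=3 Right ⇒ <B|clear|dirty>
t=4 Suck ⇒ <B|clear|clear>
t=5 Suck ⇒ <B|clear|clear>
t=6 Suck ⇒ <B|clear|clear>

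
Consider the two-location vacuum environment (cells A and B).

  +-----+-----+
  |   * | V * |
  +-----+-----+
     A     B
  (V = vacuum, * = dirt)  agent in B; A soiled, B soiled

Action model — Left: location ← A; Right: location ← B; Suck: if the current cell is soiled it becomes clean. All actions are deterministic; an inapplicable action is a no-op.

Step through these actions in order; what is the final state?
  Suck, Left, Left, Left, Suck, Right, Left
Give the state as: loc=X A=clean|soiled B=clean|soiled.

loc=A A=clean B=clean

Suck (#1): loc=B A=soiled B=clean
Left (#2): loc=A A=soiled B=clean
Left (#3): loc=A A=soiled B=clean
Left (#4): loc=A A=soiled B=clean
Suck (#5): loc=A A=clean B=clean
Right (#6): loc=B A=clean B=clean
Left (#7): loc=A A=clean B=clean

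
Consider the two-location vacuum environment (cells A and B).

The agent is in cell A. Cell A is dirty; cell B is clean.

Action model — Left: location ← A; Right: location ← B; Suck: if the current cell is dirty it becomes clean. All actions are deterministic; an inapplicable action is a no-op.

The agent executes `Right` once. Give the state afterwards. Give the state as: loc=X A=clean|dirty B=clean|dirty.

loc=B A=dirty B=clean

start: loc=A A=dirty B=clean
step 1/1 (Right): loc=B A=dirty B=clean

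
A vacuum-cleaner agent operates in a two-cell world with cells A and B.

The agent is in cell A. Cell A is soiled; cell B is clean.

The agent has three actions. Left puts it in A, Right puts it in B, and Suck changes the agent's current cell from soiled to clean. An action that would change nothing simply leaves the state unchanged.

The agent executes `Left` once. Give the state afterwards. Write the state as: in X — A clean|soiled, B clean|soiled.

start: in A — A soiled, B clean
1. Left → in A — A soiled, B clean

in A — A soiled, B clean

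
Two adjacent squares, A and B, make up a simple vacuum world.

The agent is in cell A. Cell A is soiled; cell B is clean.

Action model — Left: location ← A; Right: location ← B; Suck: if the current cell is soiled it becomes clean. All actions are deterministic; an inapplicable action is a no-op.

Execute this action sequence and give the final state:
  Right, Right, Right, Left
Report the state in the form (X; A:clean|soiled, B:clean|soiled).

1) do Right; now (B; A:soiled, B:clean)
2) do Right; now (B; A:soiled, B:clean)
3) do Right; now (B; A:soiled, B:clean)
4) do Left; now (A; A:soiled, B:clean)

(A; A:soiled, B:clean)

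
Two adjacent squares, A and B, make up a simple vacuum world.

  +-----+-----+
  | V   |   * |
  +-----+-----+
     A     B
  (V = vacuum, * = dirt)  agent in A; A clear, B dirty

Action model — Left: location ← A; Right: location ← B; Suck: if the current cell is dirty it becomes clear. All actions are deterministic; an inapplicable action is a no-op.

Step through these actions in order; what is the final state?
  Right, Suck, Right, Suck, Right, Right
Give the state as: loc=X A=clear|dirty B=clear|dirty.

t=1 Right ⇒ loc=B A=clear B=dirty
t=2 Suck ⇒ loc=B A=clear B=clear
t=3 Right ⇒ loc=B A=clear B=clear
t=4 Suck ⇒ loc=B A=clear B=clear
t=5 Right ⇒ loc=B A=clear B=clear
t=6 Right ⇒ loc=B A=clear B=clear

loc=B A=clear B=clear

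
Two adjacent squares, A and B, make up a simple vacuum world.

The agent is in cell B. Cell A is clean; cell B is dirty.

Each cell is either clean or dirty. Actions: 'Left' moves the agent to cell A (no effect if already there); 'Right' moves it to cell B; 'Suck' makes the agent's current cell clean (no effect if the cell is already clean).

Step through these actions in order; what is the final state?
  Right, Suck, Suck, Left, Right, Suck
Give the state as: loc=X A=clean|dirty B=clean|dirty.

loc=B A=clean B=clean

[1] after Right: loc=B A=clean B=dirty
[2] after Suck: loc=B A=clean B=clean
[3] after Suck: loc=B A=clean B=clean
[4] after Left: loc=A A=clean B=clean
[5] after Right: loc=B A=clean B=clean
[6] after Suck: loc=B A=clean B=clean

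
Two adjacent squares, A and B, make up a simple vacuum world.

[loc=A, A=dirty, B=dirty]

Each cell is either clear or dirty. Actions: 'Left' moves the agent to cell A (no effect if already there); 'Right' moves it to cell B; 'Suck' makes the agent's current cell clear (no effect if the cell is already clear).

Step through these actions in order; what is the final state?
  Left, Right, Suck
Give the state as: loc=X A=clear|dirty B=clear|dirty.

loc=B A=dirty B=clear

1) do Left; now loc=A A=dirty B=dirty
2) do Right; now loc=B A=dirty B=dirty
3) do Suck; now loc=B A=dirty B=clear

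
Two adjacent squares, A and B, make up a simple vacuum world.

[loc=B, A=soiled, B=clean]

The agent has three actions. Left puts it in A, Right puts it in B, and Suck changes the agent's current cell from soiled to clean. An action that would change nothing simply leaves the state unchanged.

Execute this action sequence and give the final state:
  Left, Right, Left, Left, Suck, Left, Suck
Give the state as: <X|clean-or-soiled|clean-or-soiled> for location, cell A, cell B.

<A|clean|clean>

step 1/7 (Left): <A|soiled|clean>
step 2/7 (Right): <B|soiled|clean>
step 3/7 (Left): <A|soiled|clean>
step 4/7 (Left): <A|soiled|clean>
step 5/7 (Suck): <A|clean|clean>
step 6/7 (Left): <A|clean|clean>
step 7/7 (Suck): <A|clean|clean>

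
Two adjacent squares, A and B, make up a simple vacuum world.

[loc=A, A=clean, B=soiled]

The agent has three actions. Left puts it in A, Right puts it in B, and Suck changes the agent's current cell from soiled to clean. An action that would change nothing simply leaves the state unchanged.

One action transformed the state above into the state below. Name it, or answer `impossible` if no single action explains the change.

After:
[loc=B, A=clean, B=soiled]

try  Left: in A — A clean, B soiled
try Right: in B — A clean, B soiled  ← match
try  Suck: in A — A clean, B soiled

Right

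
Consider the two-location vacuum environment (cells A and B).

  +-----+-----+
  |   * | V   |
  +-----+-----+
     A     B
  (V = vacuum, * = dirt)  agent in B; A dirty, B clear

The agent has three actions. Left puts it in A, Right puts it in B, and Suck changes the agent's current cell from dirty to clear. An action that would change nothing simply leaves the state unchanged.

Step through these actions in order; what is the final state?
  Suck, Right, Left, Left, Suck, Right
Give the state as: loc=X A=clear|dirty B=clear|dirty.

[1] after Suck: loc=B A=dirty B=clear
[2] after Right: loc=B A=dirty B=clear
[3] after Left: loc=A A=dirty B=clear
[4] after Left: loc=A A=dirty B=clear
[5] after Suck: loc=A A=clear B=clear
[6] after Right: loc=B A=clear B=clear

loc=B A=clear B=clear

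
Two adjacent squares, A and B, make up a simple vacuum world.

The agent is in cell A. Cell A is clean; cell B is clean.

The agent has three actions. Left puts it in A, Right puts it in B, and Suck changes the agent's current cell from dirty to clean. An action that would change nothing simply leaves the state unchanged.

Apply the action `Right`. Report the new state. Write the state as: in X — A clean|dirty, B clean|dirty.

start: in A — A clean, B clean
1. Right → in B — A clean, B clean

in B — A clean, B clean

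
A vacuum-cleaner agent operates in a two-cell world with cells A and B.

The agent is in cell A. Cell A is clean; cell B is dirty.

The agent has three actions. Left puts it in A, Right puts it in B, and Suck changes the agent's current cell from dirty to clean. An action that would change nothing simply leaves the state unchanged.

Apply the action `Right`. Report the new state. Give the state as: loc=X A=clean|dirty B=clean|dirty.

start: loc=A A=clean B=dirty
step 1/1 (Right): loc=B A=clean B=dirty

loc=B A=clean B=dirty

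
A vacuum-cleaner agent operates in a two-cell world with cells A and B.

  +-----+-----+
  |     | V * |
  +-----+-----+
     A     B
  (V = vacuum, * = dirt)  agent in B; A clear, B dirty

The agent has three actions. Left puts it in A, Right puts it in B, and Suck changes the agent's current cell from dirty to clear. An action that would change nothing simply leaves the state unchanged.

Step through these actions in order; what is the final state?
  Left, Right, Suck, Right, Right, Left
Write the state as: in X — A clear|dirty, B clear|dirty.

in A — A clear, B clear

1. Left → in A — A clear, B dirty
2. Right → in B — A clear, B dirty
3. Suck → in B — A clear, B clear
4. Right → in B — A clear, B clear
5. Right → in B — A clear, B clear
6. Left → in A — A clear, B clear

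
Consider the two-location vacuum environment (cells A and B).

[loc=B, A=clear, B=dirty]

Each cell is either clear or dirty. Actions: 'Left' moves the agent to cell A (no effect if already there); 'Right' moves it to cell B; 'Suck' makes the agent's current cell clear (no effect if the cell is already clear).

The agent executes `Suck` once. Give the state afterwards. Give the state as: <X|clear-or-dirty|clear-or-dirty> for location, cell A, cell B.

start: <B|clear|dirty>
[1] after Suck: <B|clear|clear>

<B|clear|clear>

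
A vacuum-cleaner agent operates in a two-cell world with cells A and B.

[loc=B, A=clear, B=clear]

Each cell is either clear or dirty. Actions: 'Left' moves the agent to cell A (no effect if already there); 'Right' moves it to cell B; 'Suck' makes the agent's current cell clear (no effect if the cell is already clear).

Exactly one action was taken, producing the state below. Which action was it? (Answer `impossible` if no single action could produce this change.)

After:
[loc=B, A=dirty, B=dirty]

impossible

try  Left: in A — A clear, B clear
try Right: in B — A clear, B clear
try  Suck: in B — A clear, B clear
no single action produces the after-state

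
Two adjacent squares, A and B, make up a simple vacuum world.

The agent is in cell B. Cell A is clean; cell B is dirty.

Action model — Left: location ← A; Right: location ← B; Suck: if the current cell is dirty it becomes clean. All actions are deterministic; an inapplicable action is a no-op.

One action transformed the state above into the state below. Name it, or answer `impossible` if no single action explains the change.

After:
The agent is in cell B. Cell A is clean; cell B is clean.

try  Left: loc=A A=clean B=dirty
try Right: loc=B A=clean B=dirty
try  Suck: loc=B A=clean B=clean  ← match

Suck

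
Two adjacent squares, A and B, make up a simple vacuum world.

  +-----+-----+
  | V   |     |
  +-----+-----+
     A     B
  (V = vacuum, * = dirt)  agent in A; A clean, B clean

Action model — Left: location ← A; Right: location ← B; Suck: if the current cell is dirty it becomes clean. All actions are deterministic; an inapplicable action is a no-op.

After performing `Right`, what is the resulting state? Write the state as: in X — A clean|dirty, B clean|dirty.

in B — A clean, B clean

start: in A — A clean, B clean
1) do Right; now in B — A clean, B clean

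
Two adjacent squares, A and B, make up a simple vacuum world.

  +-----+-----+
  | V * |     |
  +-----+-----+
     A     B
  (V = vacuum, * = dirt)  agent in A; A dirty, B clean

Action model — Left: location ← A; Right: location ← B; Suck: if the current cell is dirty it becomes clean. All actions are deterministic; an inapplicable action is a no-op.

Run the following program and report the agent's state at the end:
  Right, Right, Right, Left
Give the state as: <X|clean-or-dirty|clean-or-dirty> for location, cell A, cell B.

<A|dirty|clean>

Right (#1): <B|dirty|clean>
Right (#2): <B|dirty|clean>
Right (#3): <B|dirty|clean>
Left (#4): <A|dirty|clean>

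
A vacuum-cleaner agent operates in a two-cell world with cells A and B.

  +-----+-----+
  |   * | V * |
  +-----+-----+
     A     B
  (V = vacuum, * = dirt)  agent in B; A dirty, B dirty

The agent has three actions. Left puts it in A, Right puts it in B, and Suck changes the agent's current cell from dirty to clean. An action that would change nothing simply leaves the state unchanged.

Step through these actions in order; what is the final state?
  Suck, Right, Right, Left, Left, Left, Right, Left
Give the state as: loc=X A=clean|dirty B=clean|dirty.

step 1/8 (Suck): loc=B A=dirty B=clean
step 2/8 (Right): loc=B A=dirty B=clean
step 3/8 (Right): loc=B A=dirty B=clean
step 4/8 (Left): loc=A A=dirty B=clean
step 5/8 (Left): loc=A A=dirty B=clean
step 6/8 (Left): loc=A A=dirty B=clean
step 7/8 (Right): loc=B A=dirty B=clean
step 8/8 (Left): loc=A A=dirty B=clean

loc=A A=dirty B=clean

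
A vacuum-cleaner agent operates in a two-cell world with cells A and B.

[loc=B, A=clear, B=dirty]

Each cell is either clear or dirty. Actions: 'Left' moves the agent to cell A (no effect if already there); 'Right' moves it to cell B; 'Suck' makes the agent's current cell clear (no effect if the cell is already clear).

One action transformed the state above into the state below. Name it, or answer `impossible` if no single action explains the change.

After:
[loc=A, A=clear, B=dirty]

Left

try  Left: (A; A:clear, B:dirty)  ← match
try Right: (B; A:clear, B:dirty)
try  Suck: (B; A:clear, B:clear)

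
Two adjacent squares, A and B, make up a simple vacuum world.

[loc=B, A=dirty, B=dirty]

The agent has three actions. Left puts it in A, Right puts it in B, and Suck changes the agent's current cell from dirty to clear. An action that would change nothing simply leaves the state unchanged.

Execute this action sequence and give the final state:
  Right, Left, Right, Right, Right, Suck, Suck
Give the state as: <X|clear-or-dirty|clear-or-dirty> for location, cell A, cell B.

<B|dirty|clear>

[1] after Right: <B|dirty|dirty>
[2] after Left: <A|dirty|dirty>
[3] after Right: <B|dirty|dirty>
[4] after Right: <B|dirty|dirty>
[5] after Right: <B|dirty|dirty>
[6] after Suck: <B|dirty|clear>
[7] after Suck: <B|dirty|clear>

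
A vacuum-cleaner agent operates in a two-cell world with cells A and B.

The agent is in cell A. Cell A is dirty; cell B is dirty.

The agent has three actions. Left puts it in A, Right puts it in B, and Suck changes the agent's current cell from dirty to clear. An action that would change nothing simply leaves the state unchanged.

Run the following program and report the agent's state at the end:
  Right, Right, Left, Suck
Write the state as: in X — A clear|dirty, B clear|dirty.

Right (#1): in B — A dirty, B dirty
Right (#2): in B — A dirty, B dirty
Left (#3): in A — A dirty, B dirty
Suck (#4): in A — A clear, B dirty

in A — A clear, B dirty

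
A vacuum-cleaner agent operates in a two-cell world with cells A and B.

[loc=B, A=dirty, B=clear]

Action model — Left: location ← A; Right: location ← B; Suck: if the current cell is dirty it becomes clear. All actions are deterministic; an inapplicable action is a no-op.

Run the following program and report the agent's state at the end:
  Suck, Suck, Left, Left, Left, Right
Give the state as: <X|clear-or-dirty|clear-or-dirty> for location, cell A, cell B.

<B|dirty|clear>

step 1/6 (Suck): <B|dirty|clear>
step 2/6 (Suck): <B|dirty|clear>
step 3/6 (Left): <A|dirty|clear>
step 4/6 (Left): <A|dirty|clear>
step 5/6 (Left): <A|dirty|clear>
step 6/6 (Right): <B|dirty|clear>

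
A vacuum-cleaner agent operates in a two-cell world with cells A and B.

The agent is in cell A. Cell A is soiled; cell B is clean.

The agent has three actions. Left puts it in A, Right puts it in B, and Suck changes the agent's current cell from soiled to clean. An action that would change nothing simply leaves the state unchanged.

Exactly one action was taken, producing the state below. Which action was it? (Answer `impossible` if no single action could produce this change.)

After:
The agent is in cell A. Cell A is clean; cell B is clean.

try  Left: in A — A soiled, B clean
try Right: in B — A soiled, B clean
try  Suck: in A — A clean, B clean  ← match

Suck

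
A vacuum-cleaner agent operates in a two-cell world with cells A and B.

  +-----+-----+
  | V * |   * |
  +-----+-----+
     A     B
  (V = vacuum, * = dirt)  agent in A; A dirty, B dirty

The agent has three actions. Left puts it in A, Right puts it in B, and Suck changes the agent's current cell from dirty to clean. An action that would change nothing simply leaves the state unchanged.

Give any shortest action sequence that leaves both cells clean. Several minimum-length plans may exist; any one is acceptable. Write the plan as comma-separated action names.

1. Suck → loc=A A=clean B=dirty
2. Right → loc=B A=clean B=dirty
3. Suck → loc=B A=clean B=clean
min 3: Suck A + move + Suck B

Suck, Right, Suck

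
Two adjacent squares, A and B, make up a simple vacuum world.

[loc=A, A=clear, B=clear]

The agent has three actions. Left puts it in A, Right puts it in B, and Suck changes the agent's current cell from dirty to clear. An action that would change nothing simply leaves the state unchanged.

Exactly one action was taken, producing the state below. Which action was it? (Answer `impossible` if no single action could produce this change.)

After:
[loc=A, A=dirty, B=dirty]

impossible

try  Left: (A; A:clear, B:clear)
try Right: (B; A:clear, B:clear)
try  Suck: (A; A:clear, B:clear)
no single action produces the after-state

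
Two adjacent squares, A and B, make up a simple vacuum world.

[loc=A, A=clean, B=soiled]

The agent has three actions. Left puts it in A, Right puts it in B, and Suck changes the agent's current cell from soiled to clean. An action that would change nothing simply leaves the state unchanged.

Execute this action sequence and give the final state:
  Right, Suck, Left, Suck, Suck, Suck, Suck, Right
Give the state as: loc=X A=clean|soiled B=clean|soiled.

step 1/8 (Right): loc=B A=clean B=soiled
step 2/8 (Suck): loc=B A=clean B=clean
step 3/8 (Left): loc=A A=clean B=clean
step 4/8 (Suck): loc=A A=clean B=clean
step 5/8 (Suck): loc=A A=clean B=clean
step 6/8 (Suck): loc=A A=clean B=clean
step 7/8 (Suck): loc=A A=clean B=clean
step 8/8 (Right): loc=B A=clean B=clean

loc=B A=clean B=clean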